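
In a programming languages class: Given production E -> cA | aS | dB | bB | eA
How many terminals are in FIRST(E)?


Production: E -> cA | aS | dB | bB | eA
Examining each alternative for leading terminals:
  E -> cA : first terminal = 'c'
  E -> aS : first terminal = 'a'
  E -> dB : first terminal = 'd'
  E -> bB : first terminal = 'b'
  E -> eA : first terminal = 'e'
FIRST(E) = {a, b, c, d, e}
Count: 5

5


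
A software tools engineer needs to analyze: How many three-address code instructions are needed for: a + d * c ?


Expression: a + d * c
Generating three-address code (respecting * over +/- precedence):
  Instruction 1: t1 = d * c
  Instruction 2: t2 = a + t1
Total instructions: 2

2


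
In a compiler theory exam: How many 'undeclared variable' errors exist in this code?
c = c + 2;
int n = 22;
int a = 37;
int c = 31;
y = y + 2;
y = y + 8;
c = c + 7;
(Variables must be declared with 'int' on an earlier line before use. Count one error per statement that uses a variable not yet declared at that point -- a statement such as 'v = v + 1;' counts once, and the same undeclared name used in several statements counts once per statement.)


Scanning code line by line:
  Line 1: use 'c' -> ERROR (undeclared)
  Line 2: declare 'n' -> declared = ['n']
  Line 3: declare 'a' -> declared = ['a', 'n']
  Line 4: declare 'c' -> declared = ['a', 'c', 'n']
  Line 5: use 'y' -> ERROR (undeclared)
  Line 6: use 'y' -> ERROR (undeclared)
  Line 7: use 'c' -> OK (declared)
Total undeclared variable errors: 3

3


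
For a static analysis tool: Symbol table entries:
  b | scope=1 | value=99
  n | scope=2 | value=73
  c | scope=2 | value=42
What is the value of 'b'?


Searching symbol table for 'b':
  b | scope=1 | value=99 <- MATCH
  n | scope=2 | value=73
  c | scope=2 | value=42
Found 'b' at scope 1 with value 99

99


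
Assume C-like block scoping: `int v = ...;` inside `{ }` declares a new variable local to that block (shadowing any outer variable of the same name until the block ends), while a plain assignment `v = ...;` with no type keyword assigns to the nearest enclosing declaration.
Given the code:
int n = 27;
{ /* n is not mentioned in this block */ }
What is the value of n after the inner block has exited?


Analyzing scoping rules:
Outer scope: declares n = 27
Inner block: n is neither redeclared nor assigned -> unchanged
After the block -> 27
Result: 27

27


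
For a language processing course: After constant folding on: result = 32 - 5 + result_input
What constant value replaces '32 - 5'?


Identifying constant sub-expression:
  Original: result = 32 - 5 + result_input
  32 and 5 are both compile-time constants
  Evaluating: 32 - 5 = 27
  After folding: result = 27 + result_input

27


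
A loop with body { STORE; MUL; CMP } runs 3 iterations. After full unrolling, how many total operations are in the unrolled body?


Loop body operations: STORE, MUL, CMP (3 ops per iteration)
Unrolling 3 iterations:
  Iteration 1: STORE, MUL, CMP (3 ops)
  Iteration 2: STORE, MUL, CMP (3 ops)
  Iteration 3: STORE, MUL, CMP (3 ops)
Total: 3 iterations * 3 ops/iter = 9 operations

9


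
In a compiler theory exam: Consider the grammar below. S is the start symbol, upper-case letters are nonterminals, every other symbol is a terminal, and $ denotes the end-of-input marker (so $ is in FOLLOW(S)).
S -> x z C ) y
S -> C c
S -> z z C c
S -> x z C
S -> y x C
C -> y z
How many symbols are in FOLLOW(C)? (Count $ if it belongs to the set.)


S is the start symbol and does not occur in any rule body, so FOLLOW(S) = {$}.
Examining every occurrence of C in a rule body:
  S -> x z C ) y : C is followed by terminal ')' -> add ')'
  S -> C c : C is followed by terminal 'c' -> add 'c'
  S -> z z C c : C is followed by terminal 'c' -> add 'c' (already in the set)
  S -> x z C : C is at the right end -> add FOLLOW(S) = {$}
  S -> y x C : C is at the right end -> add FOLLOW(S) = {$} (already in the set)
  C -> y z : C does not occur in the body -> contributes nothing
FOLLOW(C) = {), c, $}
Count: 3

3


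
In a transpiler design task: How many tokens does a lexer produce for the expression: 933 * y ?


Scanning '933 * y'
Token 1: '933' -> integer_literal
Token 2: '*' -> operator
Token 3: 'y' -> identifier
Total tokens: 3

3


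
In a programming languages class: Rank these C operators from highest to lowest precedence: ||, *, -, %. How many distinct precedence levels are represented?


Looking up precedence for each operator:
  || -> precedence 1
  * -> precedence 6
  - -> precedence 5
  % -> precedence 6
Sorted highest to lowest: *, %, -, ||
Distinct precedence values: [6, 5, 1]
Number of distinct levels: 3

3


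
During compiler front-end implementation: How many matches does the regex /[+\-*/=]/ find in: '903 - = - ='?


Pattern: /[+\-*/=]/ (operators)
Input: '903 - = - ='
Scanning for matches:
  Match 1: '-'
  Match 2: '='
  Match 3: '-'
  Match 4: '='
Total matches: 4

4


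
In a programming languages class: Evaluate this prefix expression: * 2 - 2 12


Parsing prefix expression: * 2 - 2 12
Step 1: Innermost operation '- 2 12'
  2 - 12 = -10
Step 2: Outer operation '* 2 [-10]'
  2 * -10 = -20

-20


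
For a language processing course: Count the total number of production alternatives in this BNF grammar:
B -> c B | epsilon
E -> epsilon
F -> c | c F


Counting alternatives per rule:
  B: 2 alternative(s)
  E: 1 alternative(s)
  F: 2 alternative(s)
Sum: 2 + 1 + 2 = 5

5


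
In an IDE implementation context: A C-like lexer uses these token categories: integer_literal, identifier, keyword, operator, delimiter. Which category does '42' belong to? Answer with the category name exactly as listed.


Token: '42'
Checking categories:
  identifier: no
  integer_literal: YES
  operator: no
  keyword: no
  delimiter: no
Category: integer_literal

integer_literal


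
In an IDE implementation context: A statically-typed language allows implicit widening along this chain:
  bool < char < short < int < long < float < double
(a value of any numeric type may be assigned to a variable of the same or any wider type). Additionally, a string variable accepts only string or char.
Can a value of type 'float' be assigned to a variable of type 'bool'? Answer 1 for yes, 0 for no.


Target variable type: bool
Source value type: float
Numeric ranks: float=5, bool=0
Widening allowed iff rank(source) <= rank(target): 5 <= 0? No
Result: 0

0


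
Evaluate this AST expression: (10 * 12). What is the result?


Expression: (10 * 12)
Evaluating step by step:
  10 * 12 = 120
Result: 120

120


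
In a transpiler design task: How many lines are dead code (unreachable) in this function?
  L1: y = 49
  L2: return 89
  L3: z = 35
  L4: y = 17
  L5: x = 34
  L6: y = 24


Analyzing control flow:
  L1: reachable (before return)
  L2: reachable (return statement)
  L3: DEAD (after return at L2)
  L4: DEAD (after return at L2)
  L5: DEAD (after return at L2)
  L6: DEAD (after return at L2)
Return at L2, total lines = 6
Dead lines: L3 through L6
Count: 4

4


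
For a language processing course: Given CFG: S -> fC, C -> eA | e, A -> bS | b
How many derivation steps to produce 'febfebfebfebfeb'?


Grammar: S -> fC, C -> eA | e, A -> bS | b
Deriving 'febfebfebfebfeb':
Step 1: S -> fC => fC
Step 2: C -> eA => feA
Step 3: A -> bS => febS
Step 4: S -> fC => febfC
Step 5: C -> eA => febfeA
Step 6: A -> bS => febfebS
Step 7: S -> fC => febfebfC
Step 8: C -> eA => febfebfeA
Step 9: A -> bS => febfebfebS
Step 10: S -> fC => febfebfebfC
Step 11: C -> eA => febfebfebfeA
Step 12: A -> bS => febfebfebfebS
Step 13: S -> fC => febfebfebfebfC
Step 14: C -> eA => febfebfebfebfeA
Step 15: A -> b => febfebfebfebfeb
Total derivation steps: 15

15


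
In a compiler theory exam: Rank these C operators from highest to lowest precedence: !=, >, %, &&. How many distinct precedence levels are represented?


Looking up precedence for each operator:
  != -> precedence 3
  > -> precedence 4
  % -> precedence 6
  && -> precedence 2
Sorted highest to lowest: %, >, !=, &&
Distinct precedence values: [6, 4, 3, 2]
Number of distinct levels: 4

4


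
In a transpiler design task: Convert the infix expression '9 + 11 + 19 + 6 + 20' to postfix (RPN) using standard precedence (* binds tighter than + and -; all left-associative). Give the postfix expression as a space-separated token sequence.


Applying the shunting-yard algorithm:
  Operand 9 -> output
  Push '+' onto operator stack -> op-stack: [+]
  Operand 11 -> output
  See '+' (prec 1); top '+' (prec 1) >= it -> pop '+' to output
  Push '+' onto operator stack -> op-stack: [+]
  Operand 19 -> output
  See '+' (prec 1); top '+' (prec 1) >= it -> pop '+' to output
  Push '+' onto operator stack -> op-stack: [+]
  Operand 6 -> output
  See '+' (prec 1); top '+' (prec 1) >= it -> pop '+' to output
  Push '+' onto operator stack -> op-stack: [+]
  Operand 20 -> output
  End of input: pop '+' to output
Postfix result: 9 11 + 19 + 6 + 20 +

9 11 + 19 + 6 + 20 +


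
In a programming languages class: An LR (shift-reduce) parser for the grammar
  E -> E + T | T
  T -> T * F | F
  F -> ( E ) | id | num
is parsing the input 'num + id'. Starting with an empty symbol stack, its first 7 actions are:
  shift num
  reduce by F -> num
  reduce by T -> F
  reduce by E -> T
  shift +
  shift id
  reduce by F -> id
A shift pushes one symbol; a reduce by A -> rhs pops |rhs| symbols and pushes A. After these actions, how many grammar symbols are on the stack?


Tracking the symbol stack through each action:
  Action 1: shift 'num' : push -> stack = [num] (size 1)
  Action 2: reduce by F -> num : pop 1, push F -> stack = [F] (size 1)
  Action 3: reduce by T -> F : pop 1, push T -> stack = [T] (size 1)
  Action 4: reduce by E -> T : pop 1, push E -> stack = [E] (size 1)
  Action 5: shift '+' : push -> stack = [E, +] (size 2)
  Action 6: shift 'id' : push -> stack = [E, +, id] (size 3)
  Action 7: reduce by F -> id : pop 1, push F -> stack = [E, +, F] (size 3)
Final stack size: 3

3


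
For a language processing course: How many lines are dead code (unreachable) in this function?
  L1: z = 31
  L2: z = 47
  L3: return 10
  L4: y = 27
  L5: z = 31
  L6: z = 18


Analyzing control flow:
  L1: reachable (before return)
  L2: reachable (before return)
  L3: reachable (return statement)
  L4: DEAD (after return at L3)
  L5: DEAD (after return at L3)
  L6: DEAD (after return at L3)
Return at L3, total lines = 6
Dead lines: L4 through L6
Count: 3

3


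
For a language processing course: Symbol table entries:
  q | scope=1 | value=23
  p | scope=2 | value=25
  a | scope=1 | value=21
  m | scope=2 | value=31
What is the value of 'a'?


Searching symbol table for 'a':
  q | scope=1 | value=23
  p | scope=2 | value=25
  a | scope=1 | value=21 <- MATCH
  m | scope=2 | value=31
Found 'a' at scope 1 with value 21

21


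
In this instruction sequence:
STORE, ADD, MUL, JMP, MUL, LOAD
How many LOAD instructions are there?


Scanning instruction sequence for LOAD:
  Position 1: STORE
  Position 2: ADD
  Position 3: MUL
  Position 4: JMP
  Position 5: MUL
  Position 6: LOAD <- MATCH
Matches at positions: [6]
Total LOAD count: 1

1


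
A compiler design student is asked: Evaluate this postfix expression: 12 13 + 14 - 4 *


Processing tokens left to right:
Push 12, Push 13
Pop 12 and 13, compute 12 + 13 = 25, push 25
Push 14
Pop 25 and 14, compute 25 - 14 = 11, push 11
Push 4
Pop 11 and 4, compute 11 * 4 = 44, push 44
Stack result: 44

44


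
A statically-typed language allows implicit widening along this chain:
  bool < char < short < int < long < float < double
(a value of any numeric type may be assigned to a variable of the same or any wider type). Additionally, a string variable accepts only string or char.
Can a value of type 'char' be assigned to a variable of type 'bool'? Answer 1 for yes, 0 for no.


Target variable type: bool
Source value type: char
Numeric ranks: char=1, bool=0
Widening allowed iff rank(source) <= rank(target): 1 <= 0? No
Result: 0

0


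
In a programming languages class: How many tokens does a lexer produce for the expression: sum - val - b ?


Scanning 'sum - val - b'
Token 1: 'sum' -> identifier
Token 2: '-' -> operator
Token 3: 'val' -> identifier
Token 4: '-' -> operator
Token 5: 'b' -> identifier
Total tokens: 5

5


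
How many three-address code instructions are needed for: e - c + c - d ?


Expression: e - c + c - d
Generating three-address code (respecting * over +/- precedence):
  Instruction 1: t1 = e - c
  Instruction 2: t2 = t1 + c
  Instruction 3: t3 = t2 - d
Total instructions: 3

3


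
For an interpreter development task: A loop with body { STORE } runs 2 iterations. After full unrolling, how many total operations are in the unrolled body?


Loop body operations: STORE (1 op per iteration)
Unrolling 2 iterations:
  Iteration 1: STORE (1 ops)
  Iteration 2: STORE (1 ops)
Total: 2 iterations * 1 ops/iter = 2 operations

2


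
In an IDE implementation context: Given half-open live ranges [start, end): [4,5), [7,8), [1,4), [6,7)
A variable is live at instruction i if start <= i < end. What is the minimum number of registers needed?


Live ranges:
  Var0: [4, 5)
  Var1: [7, 8)
  Var2: [1, 4)
  Var3: [6, 7)
Sweep-line events (position, delta, active):
  pos=1 start -> active=1
  pos=4 end -> active=0
  pos=4 start -> active=1
  pos=5 end -> active=0
  pos=6 start -> active=1
  pos=7 end -> active=0
  pos=7 start -> active=1
  pos=8 end -> active=0
Maximum simultaneous active: 1
Minimum registers needed: 1

1


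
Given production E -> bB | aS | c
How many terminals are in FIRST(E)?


Production: E -> bB | aS | c
Examining each alternative for leading terminals:
  E -> bB : first terminal = 'b'
  E -> aS : first terminal = 'a'
  E -> c : first terminal = 'c'
FIRST(E) = {a, b, c}
Count: 3

3


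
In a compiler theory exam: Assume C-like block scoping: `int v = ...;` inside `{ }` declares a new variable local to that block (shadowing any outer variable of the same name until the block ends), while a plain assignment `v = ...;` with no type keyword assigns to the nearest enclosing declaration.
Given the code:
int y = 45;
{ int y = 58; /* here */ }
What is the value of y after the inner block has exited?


Analyzing scoping rules:
Outer scope: declares y = 45
Inner block: 'int y = 58;' declares a NEW y that shadows the outer one
When the block exits the inner y goes out of scope; the outer y was never modified -> 45
Result: 45

45


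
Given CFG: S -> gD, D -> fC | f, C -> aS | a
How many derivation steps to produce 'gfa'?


Grammar: S -> gD, D -> fC | f, C -> aS | a
Deriving 'gfa':
Step 1: S -> gD => gD
Step 2: D -> fC => gfC
Step 3: C -> a => gfa
Total derivation steps: 3

3


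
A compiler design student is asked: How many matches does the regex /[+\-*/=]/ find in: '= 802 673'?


Pattern: /[+\-*/=]/ (operators)
Input: '= 802 673'
Scanning for matches:
  Match 1: '='
Total matches: 1

1


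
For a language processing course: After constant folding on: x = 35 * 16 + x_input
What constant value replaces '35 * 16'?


Identifying constant sub-expression:
  Original: x = 35 * 16 + x_input
  35 and 16 are both compile-time constants
  Evaluating: 35 * 16 = 560
  After folding: x = 560 + x_input

560


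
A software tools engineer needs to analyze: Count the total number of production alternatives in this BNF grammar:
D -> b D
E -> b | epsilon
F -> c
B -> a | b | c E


Counting alternatives per rule:
  D: 1 alternative(s)
  E: 2 alternative(s)
  F: 1 alternative(s)
  B: 3 alternative(s)
Sum: 1 + 2 + 1 + 3 = 7

7


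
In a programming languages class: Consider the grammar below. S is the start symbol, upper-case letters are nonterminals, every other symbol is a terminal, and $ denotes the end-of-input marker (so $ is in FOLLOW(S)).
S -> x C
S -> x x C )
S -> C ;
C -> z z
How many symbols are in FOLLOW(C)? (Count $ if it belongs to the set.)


S is the start symbol and does not occur in any rule body, so FOLLOW(S) = {$}.
Examining every occurrence of C in a rule body:
  S -> x C : C is at the right end -> add FOLLOW(S) = {$}
  S -> x x C ) : C is followed by terminal ')' -> add ')'
  S -> C ; : C is followed by terminal ';' -> add ';'
  C -> z z : C does not occur in the body -> contributes nothing
FOLLOW(C) = {), ;, $}
Count: 3

3


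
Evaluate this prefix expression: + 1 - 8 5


Parsing prefix expression: + 1 - 8 5
Step 1: Innermost operation '- 8 5'
  8 - 5 = 3
Step 2: Outer operation '+ 1 [3]'
  1 + 3 = 4

4


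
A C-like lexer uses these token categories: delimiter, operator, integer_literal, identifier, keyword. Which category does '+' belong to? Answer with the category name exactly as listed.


Token: '+'
Checking categories:
  identifier: no
  integer_literal: no
  operator: YES
  keyword: no
  delimiter: no
Category: operator

operator


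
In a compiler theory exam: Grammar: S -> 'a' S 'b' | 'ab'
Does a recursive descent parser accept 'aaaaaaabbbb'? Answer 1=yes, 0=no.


Grammar accepts strings of the form a^n b^n (n >= 1)
Word: 'aaaaaaabbbb'
Counting: 7 a's and 4 b's
Check: 7 == 4? No
Mismatch: a-count != b-count
Rejected

0


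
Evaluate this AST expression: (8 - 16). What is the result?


Expression: (8 - 16)
Evaluating step by step:
  8 - 16 = -8
Result: -8

-8


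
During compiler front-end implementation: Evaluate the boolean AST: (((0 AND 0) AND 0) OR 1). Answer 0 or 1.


Step 1: Evaluate inner node
  0 AND 0 = 0
Step 2: Evaluate next node
  0 AND 0 = 0
Step 3: Evaluate root node
  0 OR 1 = 1

1


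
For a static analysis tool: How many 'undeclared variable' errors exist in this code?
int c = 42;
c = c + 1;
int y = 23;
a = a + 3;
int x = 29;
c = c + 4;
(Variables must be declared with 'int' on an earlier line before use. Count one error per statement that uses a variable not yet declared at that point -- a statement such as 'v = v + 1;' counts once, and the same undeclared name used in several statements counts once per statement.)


Scanning code line by line:
  Line 1: declare 'c' -> declared = ['c']
  Line 2: use 'c' -> OK (declared)
  Line 3: declare 'y' -> declared = ['c', 'y']
  Line 4: use 'a' -> ERROR (undeclared)
  Line 5: declare 'x' -> declared = ['c', 'x', 'y']
  Line 6: use 'c' -> OK (declared)
Total undeclared variable errors: 1

1


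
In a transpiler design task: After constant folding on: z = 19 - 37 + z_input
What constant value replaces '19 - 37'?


Identifying constant sub-expression:
  Original: z = 19 - 37 + z_input
  19 and 37 are both compile-time constants
  Evaluating: 19 - 37 = -18
  After folding: z = -18 + z_input

-18


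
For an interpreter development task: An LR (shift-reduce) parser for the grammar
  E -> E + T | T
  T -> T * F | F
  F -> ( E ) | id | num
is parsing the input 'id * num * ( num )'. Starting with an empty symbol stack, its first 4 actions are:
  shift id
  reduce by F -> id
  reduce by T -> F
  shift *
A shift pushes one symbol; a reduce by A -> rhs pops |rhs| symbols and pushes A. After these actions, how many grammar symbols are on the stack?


Tracking the symbol stack through each action:
  Action 1: shift 'id' : push -> stack = [id] (size 1)
  Action 2: reduce by F -> id : pop 1, push F -> stack = [F] (size 1)
  Action 3: reduce by T -> F : pop 1, push T -> stack = [T] (size 1)
  Action 4: shift '*' : push -> stack = [T, *] (size 2)
Final stack size: 2

2


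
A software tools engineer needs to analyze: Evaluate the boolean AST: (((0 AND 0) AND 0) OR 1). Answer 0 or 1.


Step 1: Evaluate inner node
  0 AND 0 = 0
Step 2: Evaluate next node
  0 AND 0 = 0
Step 3: Evaluate root node
  0 OR 1 = 1

1


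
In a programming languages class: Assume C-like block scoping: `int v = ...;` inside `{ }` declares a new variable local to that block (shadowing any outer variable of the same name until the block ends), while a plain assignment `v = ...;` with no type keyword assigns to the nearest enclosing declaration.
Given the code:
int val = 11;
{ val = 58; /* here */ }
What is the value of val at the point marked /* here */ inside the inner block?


Analyzing scoping rules:
Outer scope: declares val = 11
Inner block: 'val = 58;' has no type keyword, so it is an assignment to the outer val (no shadowing)
Inside the block, after the assignment -> 58
Result: 58

58


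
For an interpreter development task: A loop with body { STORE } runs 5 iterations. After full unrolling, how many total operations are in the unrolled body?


Loop body operations: STORE (1 op per iteration)
Unrolling 5 iterations:
  Iteration 1: STORE (1 ops)
  Iteration 2: STORE (1 ops)
  Iteration 3: STORE (1 ops)
  Iteration 4: STORE (1 ops)
  Iteration 5: STORE (1 ops)
Total: 5 iterations * 1 ops/iter = 5 operations

5


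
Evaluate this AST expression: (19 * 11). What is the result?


Expression: (19 * 11)
Evaluating step by step:
  19 * 11 = 209
Result: 209

209


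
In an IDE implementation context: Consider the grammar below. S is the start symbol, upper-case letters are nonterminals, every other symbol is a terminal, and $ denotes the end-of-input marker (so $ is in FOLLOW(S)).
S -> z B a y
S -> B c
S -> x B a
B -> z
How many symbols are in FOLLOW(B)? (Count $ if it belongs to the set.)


S is the start symbol and does not occur in any rule body, so FOLLOW(S) = {$}.
Examining every occurrence of B in a rule body:
  S -> z B a y : B is followed by terminal 'a' -> add 'a'
  S -> B c : B is followed by terminal 'c' -> add 'c'
  S -> x B a : B is followed by terminal 'a' -> add 'a' (already in the set)
  B -> z : B does not occur in the body -> contributes nothing
FOLLOW(B) = {a, c}
Count: 2

2


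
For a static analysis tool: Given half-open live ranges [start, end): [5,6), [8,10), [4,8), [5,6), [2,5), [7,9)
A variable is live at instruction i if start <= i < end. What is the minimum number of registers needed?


Live ranges:
  Var0: [5, 6)
  Var1: [8, 10)
  Var2: [4, 8)
  Var3: [5, 6)
  Var4: [2, 5)
  Var5: [7, 9)
Sweep-line events (position, delta, active):
  pos=2 start -> active=1
  pos=4 start -> active=2
  pos=5 end -> active=1
  pos=5 start -> active=2
  pos=5 start -> active=3
  pos=6 end -> active=2
  pos=6 end -> active=1
  pos=7 start -> active=2
  pos=8 end -> active=1
  pos=8 start -> active=2
  pos=9 end -> active=1
  pos=10 end -> active=0
Maximum simultaneous active: 3
Minimum registers needed: 3

3


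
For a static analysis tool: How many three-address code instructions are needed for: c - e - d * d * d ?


Expression: c - e - d * d * d
Generating three-address code (respecting * over +/- precedence):
  Instruction 1: t1 = d * d
  Instruction 2: t2 = t1 * d
  Instruction 3: t3 = c - e
  Instruction 4: t4 = t3 - t2
Total instructions: 4

4


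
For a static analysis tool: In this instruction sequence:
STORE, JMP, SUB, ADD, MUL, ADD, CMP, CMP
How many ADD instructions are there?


Scanning instruction sequence for ADD:
  Position 1: STORE
  Position 2: JMP
  Position 3: SUB
  Position 4: ADD <- MATCH
  Position 5: MUL
  Position 6: ADD <- MATCH
  Position 7: CMP
  Position 8: CMP
Matches at positions: [4, 6]
Total ADD count: 2

2


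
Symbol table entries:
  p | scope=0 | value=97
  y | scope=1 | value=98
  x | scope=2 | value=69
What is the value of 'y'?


Searching symbol table for 'y':
  p | scope=0 | value=97
  y | scope=1 | value=98 <- MATCH
  x | scope=2 | value=69
Found 'y' at scope 1 with value 98

98


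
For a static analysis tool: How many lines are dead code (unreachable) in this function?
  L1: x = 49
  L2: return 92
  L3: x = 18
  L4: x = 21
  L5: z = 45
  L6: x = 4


Analyzing control flow:
  L1: reachable (before return)
  L2: reachable (return statement)
  L3: DEAD (after return at L2)
  L4: DEAD (after return at L2)
  L5: DEAD (after return at L2)
  L6: DEAD (after return at L2)
Return at L2, total lines = 6
Dead lines: L3 through L6
Count: 4

4


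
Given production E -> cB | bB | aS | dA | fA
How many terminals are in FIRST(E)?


Production: E -> cB | bB | aS | dA | fA
Examining each alternative for leading terminals:
  E -> cB : first terminal = 'c'
  E -> bB : first terminal = 'b'
  E -> aS : first terminal = 'a'
  E -> dA : first terminal = 'd'
  E -> fA : first terminal = 'f'
FIRST(E) = {a, b, c, d, f}
Count: 5

5


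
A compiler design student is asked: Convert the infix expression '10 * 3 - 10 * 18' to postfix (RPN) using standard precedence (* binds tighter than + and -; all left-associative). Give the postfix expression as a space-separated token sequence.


Applying the shunting-yard algorithm:
  Operand 10 -> output
  Push '*' onto operator stack -> op-stack: [*]
  Operand 3 -> output
  See '-' (prec 1); top '*' (prec 2) >= it -> pop '*' to output
  Push '-' onto operator stack -> op-stack: [-]
  Operand 10 -> output
  Push '*' onto operator stack -> op-stack: [-, *]
  Operand 18 -> output
  End of input: pop '*' to output
  End of input: pop '-' to output
Postfix result: 10 3 * 10 18 * -

10 3 * 10 18 * -


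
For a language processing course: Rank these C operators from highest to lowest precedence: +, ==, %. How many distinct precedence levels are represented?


Looking up precedence for each operator:
  + -> precedence 5
  == -> precedence 3
  % -> precedence 6
Sorted highest to lowest: %, +, ==
Distinct precedence values: [6, 5, 3]
Number of distinct levels: 3

3


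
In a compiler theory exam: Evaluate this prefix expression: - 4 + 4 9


Parsing prefix expression: - 4 + 4 9
Step 1: Innermost operation '+ 4 9'
  4 + 9 = 13
Step 2: Outer operation '- 4 [13]'
  4 - 13 = -9

-9


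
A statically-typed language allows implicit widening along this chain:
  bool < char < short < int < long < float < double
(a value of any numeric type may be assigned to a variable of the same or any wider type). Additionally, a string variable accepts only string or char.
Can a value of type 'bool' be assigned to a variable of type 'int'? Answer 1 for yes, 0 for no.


Target variable type: int
Source value type: bool
Numeric ranks: bool=0, int=3
Widening allowed iff rank(source) <= rank(target): 0 <= 3? Yes
Result: 1

1


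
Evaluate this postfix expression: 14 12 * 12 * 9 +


Processing tokens left to right:
Push 14, Push 12
Pop 14 and 12, compute 14 * 12 = 168, push 168
Push 12
Pop 168 and 12, compute 168 * 12 = 2016, push 2016
Push 9
Pop 2016 and 9, compute 2016 + 9 = 2025, push 2025
Stack result: 2025

2025


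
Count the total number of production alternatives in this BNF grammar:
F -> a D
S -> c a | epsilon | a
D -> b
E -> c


Counting alternatives per rule:
  F: 1 alternative(s)
  S: 3 alternative(s)
  D: 1 alternative(s)
  E: 1 alternative(s)
Sum: 1 + 3 + 1 + 1 = 6

6


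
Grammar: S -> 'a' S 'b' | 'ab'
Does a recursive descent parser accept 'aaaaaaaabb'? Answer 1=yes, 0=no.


Grammar accepts strings of the form a^n b^n (n >= 1)
Word: 'aaaaaaaabb'
Counting: 8 a's and 2 b's
Check: 8 == 2? No
Mismatch: a-count != b-count
Rejected

0


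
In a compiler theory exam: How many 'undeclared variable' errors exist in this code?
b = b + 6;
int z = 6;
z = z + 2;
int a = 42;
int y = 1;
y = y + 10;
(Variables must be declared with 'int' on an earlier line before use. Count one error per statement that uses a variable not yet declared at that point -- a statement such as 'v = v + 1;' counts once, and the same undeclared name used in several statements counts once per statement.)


Scanning code line by line:
  Line 1: use 'b' -> ERROR (undeclared)
  Line 2: declare 'z' -> declared = ['z']
  Line 3: use 'z' -> OK (declared)
  Line 4: declare 'a' -> declared = ['a', 'z']
  Line 5: declare 'y' -> declared = ['a', 'y', 'z']
  Line 6: use 'y' -> OK (declared)
Total undeclared variable errors: 1

1


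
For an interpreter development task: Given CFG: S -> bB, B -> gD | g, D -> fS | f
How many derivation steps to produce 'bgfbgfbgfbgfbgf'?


Grammar: S -> bB, B -> gD | g, D -> fS | f
Deriving 'bgfbgfbgfbgfbgf':
Step 1: S -> bB => bB
Step 2: B -> gD => bgD
Step 3: D -> fS => bgfS
Step 4: S -> bB => bgfbB
Step 5: B -> gD => bgfbgD
Step 6: D -> fS => bgfbgfS
Step 7: S -> bB => bgfbgfbB
Step 8: B -> gD => bgfbgfbgD
Step 9: D -> fS => bgfbgfbgfS
Step 10: S -> bB => bgfbgfbgfbB
Step 11: B -> gD => bgfbgfbgfbgD
Step 12: D -> fS => bgfbgfbgfbgfS
Step 13: S -> bB => bgfbgfbgfbgfbB
Step 14: B -> gD => bgfbgfbgfbgfbgD
Step 15: D -> f => bgfbgfbgfbgfbgf
Total derivation steps: 15

15


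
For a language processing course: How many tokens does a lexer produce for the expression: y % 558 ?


Scanning 'y % 558'
Token 1: 'y' -> identifier
Token 2: '%' -> operator
Token 3: '558' -> integer_literal
Total tokens: 3

3


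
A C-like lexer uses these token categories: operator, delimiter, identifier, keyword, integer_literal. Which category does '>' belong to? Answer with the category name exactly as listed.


Token: '>'
Checking categories:
  identifier: no
  integer_literal: no
  operator: YES
  keyword: no
  delimiter: no
Category: operator

operator


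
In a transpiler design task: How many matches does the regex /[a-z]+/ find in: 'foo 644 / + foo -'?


Pattern: /[a-z]+/ (identifiers)
Input: 'foo 644 / + foo -'
Scanning for matches:
  Match 1: 'foo'
  Match 2: 'foo'
Total matches: 2

2


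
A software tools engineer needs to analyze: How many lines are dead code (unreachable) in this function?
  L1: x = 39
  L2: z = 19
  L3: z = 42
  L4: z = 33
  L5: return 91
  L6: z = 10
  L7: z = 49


Analyzing control flow:
  L1: reachable (before return)
  L2: reachable (before return)
  L3: reachable (before return)
  L4: reachable (before return)
  L5: reachable (return statement)
  L6: DEAD (after return at L5)
  L7: DEAD (after return at L5)
Return at L5, total lines = 7
Dead lines: L6 through L7
Count: 2

2


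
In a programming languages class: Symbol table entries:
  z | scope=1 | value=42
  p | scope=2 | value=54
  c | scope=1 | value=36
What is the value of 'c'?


Searching symbol table for 'c':
  z | scope=1 | value=42
  p | scope=2 | value=54
  c | scope=1 | value=36 <- MATCH
Found 'c' at scope 1 with value 36

36


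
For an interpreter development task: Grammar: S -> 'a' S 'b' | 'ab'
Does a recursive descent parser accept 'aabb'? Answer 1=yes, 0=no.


Grammar accepts strings of the form a^n b^n (n >= 1)
Word: 'aabb'
Counting: 2 a's and 2 b's
Check: 2 == 2? Yes
Derivation (S -> aSb applied 1 time(s), then S -> ab): S => aSb => aabb
Accepted

1


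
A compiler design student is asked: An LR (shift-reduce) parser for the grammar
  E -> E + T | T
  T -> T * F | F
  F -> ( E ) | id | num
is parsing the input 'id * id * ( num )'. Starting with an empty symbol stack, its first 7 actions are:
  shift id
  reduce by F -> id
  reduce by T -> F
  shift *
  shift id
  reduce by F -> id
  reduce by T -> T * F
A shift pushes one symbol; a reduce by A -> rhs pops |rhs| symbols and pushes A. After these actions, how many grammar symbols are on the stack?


Tracking the symbol stack through each action:
  Action 1: shift 'id' : push -> stack = [id] (size 1)
  Action 2: reduce by F -> id : pop 1, push F -> stack = [F] (size 1)
  Action 3: reduce by T -> F : pop 1, push T -> stack = [T] (size 1)
  Action 4: shift '*' : push -> stack = [T, *] (size 2)
  Action 5: shift 'id' : push -> stack = [T, *, id] (size 3)
  Action 6: reduce by F -> id : pop 1, push F -> stack = [T, *, F] (size 3)
  Action 7: reduce by T -> T * F : pop 3, push T -> stack = [T] (size 1)
Final stack size: 1

1


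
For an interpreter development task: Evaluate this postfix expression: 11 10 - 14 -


Processing tokens left to right:
Push 11, Push 10
Pop 11 and 10, compute 11 - 10 = 1, push 1
Push 14
Pop 1 and 14, compute 1 - 14 = -13, push -13
Stack result: -13

-13


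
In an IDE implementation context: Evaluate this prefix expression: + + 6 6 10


Parsing prefix expression: + + 6 6 10
Step 1: Innermost operation '+ 6 6'
  6 + 6 = 12
Step 2: Outer operation '+ [12] 10'
  12 + 10 = 22

22


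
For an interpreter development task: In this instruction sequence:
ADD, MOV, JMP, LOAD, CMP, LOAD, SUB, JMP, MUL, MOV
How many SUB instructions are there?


Scanning instruction sequence for SUB:
  Position 1: ADD
  Position 2: MOV
  Position 3: JMP
  Position 4: LOAD
  Position 5: CMP
  Position 6: LOAD
  Position 7: SUB <- MATCH
  Position 8: JMP
  Position 9: MUL
  Position 10: MOV
Matches at positions: [7]
Total SUB count: 1

1


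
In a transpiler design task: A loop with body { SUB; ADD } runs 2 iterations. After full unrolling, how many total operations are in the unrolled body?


Loop body operations: SUB, ADD (2 ops per iteration)
Unrolling 2 iterations:
  Iteration 1: SUB, ADD (2 ops)
  Iteration 2: SUB, ADD (2 ops)
Total: 2 iterations * 2 ops/iter = 4 operations

4


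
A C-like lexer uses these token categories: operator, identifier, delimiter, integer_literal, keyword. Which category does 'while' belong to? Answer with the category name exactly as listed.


Token: 'while'
Checking categories:
  identifier: no
  integer_literal: no
  operator: no
  keyword: YES
  delimiter: no
Category: keyword

keyword


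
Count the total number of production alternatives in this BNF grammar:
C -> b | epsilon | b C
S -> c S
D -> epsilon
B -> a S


Counting alternatives per rule:
  C: 3 alternative(s)
  S: 1 alternative(s)
  D: 1 alternative(s)
  B: 1 alternative(s)
Sum: 3 + 1 + 1 + 1 = 6

6


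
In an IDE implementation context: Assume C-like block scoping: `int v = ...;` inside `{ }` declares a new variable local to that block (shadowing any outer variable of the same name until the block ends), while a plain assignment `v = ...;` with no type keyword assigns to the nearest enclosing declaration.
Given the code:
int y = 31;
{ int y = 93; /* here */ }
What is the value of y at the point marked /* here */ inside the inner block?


Analyzing scoping rules:
Outer scope: declares y = 31
Inner block: 'int y = 93;' declares a NEW y that shadows the outer one
Inside the block the inner declaration is in scope -> 93
Result: 93

93


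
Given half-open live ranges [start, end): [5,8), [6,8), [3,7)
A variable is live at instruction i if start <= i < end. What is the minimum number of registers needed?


Live ranges:
  Var0: [5, 8)
  Var1: [6, 8)
  Var2: [3, 7)
Sweep-line events (position, delta, active):
  pos=3 start -> active=1
  pos=5 start -> active=2
  pos=6 start -> active=3
  pos=7 end -> active=2
  pos=8 end -> active=1
  pos=8 end -> active=0
Maximum simultaneous active: 3
Minimum registers needed: 3

3


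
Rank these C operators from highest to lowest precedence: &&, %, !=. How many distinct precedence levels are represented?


Looking up precedence for each operator:
  && -> precedence 2
  % -> precedence 6
  != -> precedence 3
Sorted highest to lowest: %, !=, &&
Distinct precedence values: [6, 3, 2]
Number of distinct levels: 3

3


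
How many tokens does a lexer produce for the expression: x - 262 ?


Scanning 'x - 262'
Token 1: 'x' -> identifier
Token 2: '-' -> operator
Token 3: '262' -> integer_literal
Total tokens: 3

3


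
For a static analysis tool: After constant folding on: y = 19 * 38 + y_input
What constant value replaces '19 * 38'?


Identifying constant sub-expression:
  Original: y = 19 * 38 + y_input
  19 and 38 are both compile-time constants
  Evaluating: 19 * 38 = 722
  After folding: y = 722 + y_input

722


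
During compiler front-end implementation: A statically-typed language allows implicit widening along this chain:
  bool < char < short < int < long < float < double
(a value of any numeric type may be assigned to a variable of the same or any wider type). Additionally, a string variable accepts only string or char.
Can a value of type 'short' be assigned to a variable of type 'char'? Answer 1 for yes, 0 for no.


Target variable type: char
Source value type: short
Numeric ranks: short=2, char=1
Widening allowed iff rank(source) <= rank(target): 2 <= 1? No
Result: 0

0


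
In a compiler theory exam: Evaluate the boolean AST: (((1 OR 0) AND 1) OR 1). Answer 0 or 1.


Step 1: Evaluate inner node
  1 OR 0 = 1
Step 2: Evaluate next node
  1 AND 1 = 1
Step 3: Evaluate root node
  1 OR 1 = 1

1


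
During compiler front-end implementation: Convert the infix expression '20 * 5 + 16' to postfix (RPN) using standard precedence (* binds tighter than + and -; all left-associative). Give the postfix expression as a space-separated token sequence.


Applying the shunting-yard algorithm:
  Operand 20 -> output
  Push '*' onto operator stack -> op-stack: [*]
  Operand 5 -> output
  See '+' (prec 1); top '*' (prec 2) >= it -> pop '*' to output
  Push '+' onto operator stack -> op-stack: [+]
  Operand 16 -> output
  End of input: pop '+' to output
Postfix result: 20 5 * 16 +

20 5 * 16 +


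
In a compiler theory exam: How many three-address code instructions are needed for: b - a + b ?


Expression: b - a + b
Generating three-address code (respecting * over +/- precedence):
  Instruction 1: t1 = b - a
  Instruction 2: t2 = t1 + b
Total instructions: 2

2


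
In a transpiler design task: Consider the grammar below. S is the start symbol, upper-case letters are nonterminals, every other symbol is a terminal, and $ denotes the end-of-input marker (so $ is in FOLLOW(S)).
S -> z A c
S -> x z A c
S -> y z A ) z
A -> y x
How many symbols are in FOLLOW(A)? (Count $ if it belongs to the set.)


S is the start symbol and does not occur in any rule body, so FOLLOW(S) = {$}.
Examining every occurrence of A in a rule body:
  S -> z A c : A is followed by terminal 'c' -> add 'c'
  S -> x z A c : A is followed by terminal 'c' -> add 'c' (already in the set)
  S -> y z A ) z : A is followed by terminal ')' -> add ')'
  A -> y x : A does not occur in the body -> contributes nothing
FOLLOW(A) = {), c}
Count: 2

2


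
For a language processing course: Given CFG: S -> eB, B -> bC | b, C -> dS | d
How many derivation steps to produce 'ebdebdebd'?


Grammar: S -> eB, B -> bC | b, C -> dS | d
Deriving 'ebdebdebd':
Step 1: S -> eB => eB
Step 2: B -> bC => ebC
Step 3: C -> dS => ebdS
Step 4: S -> eB => ebdeB
Step 5: B -> bC => ebdebC
Step 6: C -> dS => ebdebdS
Step 7: S -> eB => ebdebdeB
Step 8: B -> bC => ebdebdebC
Step 9: C -> d => ebdebdebd
Total derivation steps: 9

9


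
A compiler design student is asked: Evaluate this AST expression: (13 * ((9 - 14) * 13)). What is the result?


Expression: (13 * ((9 - 14) * 13))
Evaluating step by step:
  9 - 14 = -5
  -5 * 13 = -65
  13 * -65 = -845
Result: -845

-845


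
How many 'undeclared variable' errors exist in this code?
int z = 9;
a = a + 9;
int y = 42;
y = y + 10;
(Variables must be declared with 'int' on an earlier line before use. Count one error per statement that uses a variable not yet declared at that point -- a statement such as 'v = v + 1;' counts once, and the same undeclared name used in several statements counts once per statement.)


Scanning code line by line:
  Line 1: declare 'z' -> declared = ['z']
  Line 2: use 'a' -> ERROR (undeclared)
  Line 3: declare 'y' -> declared = ['y', 'z']
  Line 4: use 'y' -> OK (declared)
Total undeclared variable errors: 1

1


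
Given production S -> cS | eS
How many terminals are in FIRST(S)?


Production: S -> cS | eS
Examining each alternative for leading terminals:
  S -> cS : first terminal = 'c'
  S -> eS : first terminal = 'e'
FIRST(S) = {c, e}
Count: 2

2


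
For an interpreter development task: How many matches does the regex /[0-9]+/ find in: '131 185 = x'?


Pattern: /[0-9]+/ (int literals)
Input: '131 185 = x'
Scanning for matches:
  Match 1: '131'
  Match 2: '185'
Total matches: 2

2


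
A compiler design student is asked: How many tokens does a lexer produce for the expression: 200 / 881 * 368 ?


Scanning '200 / 881 * 368'
Token 1: '200' -> integer_literal
Token 2: '/' -> operator
Token 3: '881' -> integer_literal
Token 4: '*' -> operator
Token 5: '368' -> integer_literal
Total tokens: 5

5
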